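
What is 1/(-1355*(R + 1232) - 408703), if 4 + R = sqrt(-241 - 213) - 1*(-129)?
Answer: I/(-2247438*I + 1355*sqrt(454)) ≈ -4.4488e-7 + 5.7151e-9*I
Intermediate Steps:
R = 125 + I*sqrt(454) (R = -4 + (sqrt(-241 - 213) - 1*(-129)) = -4 + (sqrt(-454) + 129) = -4 + (I*sqrt(454) + 129) = -4 + (129 + I*sqrt(454)) = 125 + I*sqrt(454) ≈ 125.0 + 21.307*I)
1/(-1355*(R + 1232) - 408703) = 1/(-1355*((125 + I*sqrt(454)) + 1232) - 408703) = 1/(-1355*(1357 + I*sqrt(454)) - 408703) = 1/((-1838735 - 1355*I*sqrt(454)) - 408703) = 1/(-2247438 - 1355*I*sqrt(454))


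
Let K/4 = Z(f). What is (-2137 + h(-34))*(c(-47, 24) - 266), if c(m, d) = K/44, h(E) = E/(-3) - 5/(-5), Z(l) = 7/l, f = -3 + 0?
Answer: 55995590/99 ≈ 5.6561e+5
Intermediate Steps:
f = -3
K = -28/3 (K = 4*(7/(-3)) = 4*(7*(-1/3)) = 4*(-7/3) = -28/3 ≈ -9.3333)
h(E) = 1 - E/3 (h(E) = E*(-1/3) - 5*(-1/5) = -E/3 + 1 = 1 - E/3)
c(m, d) = -7/33 (c(m, d) = -28/3/44 = -28/3*1/44 = -7/33)
(-2137 + h(-34))*(c(-47, 24) - 266) = (-2137 + (1 - 1/3*(-34)))*(-7/33 - 266) = (-2137 + (1 + 34/3))*(-8785/33) = (-2137 + 37/3)*(-8785/33) = -6374/3*(-8785/33) = 55995590/99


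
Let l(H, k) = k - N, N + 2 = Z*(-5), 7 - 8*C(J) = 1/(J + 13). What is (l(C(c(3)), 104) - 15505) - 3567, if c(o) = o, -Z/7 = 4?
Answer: -19106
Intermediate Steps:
Z = -28 (Z = -7*4 = -28)
C(J) = 7/8 - 1/(8*(13 + J)) (C(J) = 7/8 - 1/(8*(J + 13)) = 7/8 - 1/(8*(13 + J)))
N = 138 (N = -2 - 28*(-5) = -2 + 140 = 138)
l(H, k) = -138 + k (l(H, k) = k - 1*138 = k - 138 = -138 + k)
(l(C(c(3)), 104) - 15505) - 3567 = ((-138 + 104) - 15505) - 3567 = (-34 - 15505) - 3567 = -15539 - 3567 = -19106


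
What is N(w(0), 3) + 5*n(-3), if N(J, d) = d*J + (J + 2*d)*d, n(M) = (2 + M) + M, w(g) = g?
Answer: -2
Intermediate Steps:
n(M) = 2 + 2*M
N(J, d) = J*d + d*(J + 2*d)
N(w(0), 3) + 5*n(-3) = 2*3*(0 + 3) + 5*(2 + 2*(-3)) = 2*3*3 + 5*(2 - 6) = 18 + 5*(-4) = 18 - 20 = -2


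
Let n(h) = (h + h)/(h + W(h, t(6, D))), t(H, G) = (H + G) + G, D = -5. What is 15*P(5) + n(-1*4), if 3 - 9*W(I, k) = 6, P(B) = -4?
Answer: -756/13 ≈ -58.154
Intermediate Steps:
t(H, G) = H + 2*G (t(H, G) = (G + H) + G = H + 2*G)
W(I, k) = -⅓ (W(I, k) = ⅓ - ⅑*6 = ⅓ - ⅔ = -⅓)
n(h) = 2*h/(-⅓ + h) (n(h) = (h + h)/(h - ⅓) = (2*h)/(-⅓ + h) = 2*h/(-⅓ + h))
15*P(5) + n(-1*4) = 15*(-4) + 6*(-1*4)/(-1 + 3*(-1*4)) = -60 + 6*(-4)/(-1 + 3*(-4)) = -60 + 6*(-4)/(-1 - 12) = -60 + 6*(-4)/(-13) = -60 + 6*(-4)*(-1/13) = -60 + 24/13 = -756/13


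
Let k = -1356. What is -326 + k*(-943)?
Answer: 1278382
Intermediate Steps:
-326 + k*(-943) = -326 - 1356*(-943) = -326 + 1278708 = 1278382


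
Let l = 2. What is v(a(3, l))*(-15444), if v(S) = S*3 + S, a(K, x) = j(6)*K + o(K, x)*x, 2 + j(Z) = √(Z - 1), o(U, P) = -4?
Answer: 864864 - 185328*√5 ≈ 4.5046e+5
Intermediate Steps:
j(Z) = -2 + √(-1 + Z) (j(Z) = -2 + √(Z - 1) = -2 + √(-1 + Z))
a(K, x) = -4*x + K*(-2 + √5) (a(K, x) = (-2 + √(-1 + 6))*K - 4*x = (-2 + √5)*K - 4*x = K*(-2 + √5) - 4*x = -4*x + K*(-2 + √5))
v(S) = 4*S (v(S) = 3*S + S = 4*S)
v(a(3, l))*(-15444) = (4*(-4*2 - 1*3*(2 - √5)))*(-15444) = (4*(-8 + (-6 + 3*√5)))*(-15444) = (4*(-14 + 3*√5))*(-15444) = (-56 + 12*√5)*(-15444) = 864864 - 185328*√5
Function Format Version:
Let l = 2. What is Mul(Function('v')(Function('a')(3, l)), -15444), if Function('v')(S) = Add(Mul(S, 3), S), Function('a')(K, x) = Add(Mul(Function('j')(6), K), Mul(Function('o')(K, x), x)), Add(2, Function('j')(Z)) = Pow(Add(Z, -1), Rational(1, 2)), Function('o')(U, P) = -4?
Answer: Add(864864, Mul(-185328, Pow(5, Rational(1, 2)))) ≈ 4.5046e+5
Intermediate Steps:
Function('j')(Z) = Add(-2, Pow(Add(-1, Z), Rational(1, 2))) (Function('j')(Z) = Add(-2, Pow(Add(Z, -1), Rational(1, 2))) = Add(-2, Pow(Add(-1, Z), Rational(1, 2))))
Function('a')(K, x) = Add(Mul(-4, x), Mul(K, Add(-2, Pow(5, Rational(1, 2))))) (Function('a')(K, x) = Add(Mul(Add(-2, Pow(Add(-1, 6), Rational(1, 2))), K), Mul(-4, x)) = Add(Mul(Add(-2, Pow(5, Rational(1, 2))), K), Mul(-4, x)) = Add(Mul(K, Add(-2, Pow(5, Rational(1, 2)))), Mul(-4, x)) = Add(Mul(-4, x), Mul(K, Add(-2, Pow(5, Rational(1, 2))))))
Function('v')(S) = Mul(4, S) (Function('v')(S) = Add(Mul(3, S), S) = Mul(4, S))
Mul(Function('v')(Function('a')(3, l)), -15444) = Mul(Mul(4, Add(Mul(-4, 2), Mul(-1, 3, Add(2, Mul(-1, Pow(5, Rational(1, 2))))))), -15444) = Mul(Mul(4, Add(-8, Add(-6, Mul(3, Pow(5, Rational(1, 2)))))), -15444) = Mul(Mul(4, Add(-14, Mul(3, Pow(5, Rational(1, 2))))), -15444) = Mul(Add(-56, Mul(12, Pow(5, Rational(1, 2)))), -15444) = Add(864864, Mul(-185328, Pow(5, Rational(1, 2))))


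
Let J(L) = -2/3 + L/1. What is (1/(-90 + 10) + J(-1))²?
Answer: 162409/57600 ≈ 2.8196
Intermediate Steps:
J(L) = -⅔ + L (J(L) = -2*⅓ + L*1 = -⅔ + L)
(1/(-90 + 10) + J(-1))² = (1/(-90 + 10) + (-⅔ - 1))² = (1/(-80) - 5/3)² = (-1/80 - 5/3)² = (-403/240)² = 162409/57600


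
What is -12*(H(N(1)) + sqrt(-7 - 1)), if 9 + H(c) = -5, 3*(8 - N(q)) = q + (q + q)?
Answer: 168 - 24*I*sqrt(2) ≈ 168.0 - 33.941*I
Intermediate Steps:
N(q) = 8 - q (N(q) = 8 - (q + (q + q))/3 = 8 - (q + 2*q)/3 = 8 - q)
H(c) = -14 (H(c) = -9 - 5 = -14)
-12*(H(N(1)) + sqrt(-7 - 1)) = -12*(-14 + sqrt(-7 - 1)) = -12*(-14 + sqrt(-8)) = -12*(-14 + 2*I*sqrt(2)) = 168 - 24*I*sqrt(2)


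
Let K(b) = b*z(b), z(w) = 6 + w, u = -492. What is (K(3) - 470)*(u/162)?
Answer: 36326/27 ≈ 1345.4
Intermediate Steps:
K(b) = b*(6 + b)
(K(3) - 470)*(u/162) = (3*(6 + 3) - 470)*(-492/162) = (3*9 - 470)*(-492*1/162) = (27 - 470)*(-82/27) = -443*(-82/27) = 36326/27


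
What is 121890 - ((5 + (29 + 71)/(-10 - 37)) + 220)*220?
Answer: 3424330/47 ≈ 72858.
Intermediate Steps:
121890 - ((5 + (29 + 71)/(-10 - 37)) + 220)*220 = 121890 - ((5 + 100/(-47)) + 220)*220 = 121890 - ((5 + 100*(-1/47)) + 220)*220 = 121890 - ((5 - 100/47) + 220)*220 = 121890 - (135/47 + 220)*220 = 121890 - 10475*220/47 = 121890 - 1*2304500/47 = 121890 - 2304500/47 = 3424330/47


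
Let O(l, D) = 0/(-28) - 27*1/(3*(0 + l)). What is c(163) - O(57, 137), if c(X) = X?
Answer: 3100/19 ≈ 163.16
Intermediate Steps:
O(l, D) = -9/l (O(l, D) = 0*(-1/28) - 27*1/(3*l) = 0 - 9/l = -9/l)
c(163) - O(57, 137) = 163 - (-9)/57 = 163 - 1*(-3/19) = 163 + 3/19 = 3100/19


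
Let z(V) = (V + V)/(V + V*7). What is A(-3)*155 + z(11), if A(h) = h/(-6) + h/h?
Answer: 931/4 ≈ 232.75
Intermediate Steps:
A(h) = 1 - h/6 (A(h) = h*(-1/6) + 1 = -h/6 + 1 = 1 - h/6)
z(V) = 1/4 (z(V) = (2*V)/(V + 7*V) = (2*V)/((8*V)) = (2*V)*(1/(8*V)) = 1/4)
A(-3)*155 + z(11) = (1 - 1/6*(-3))*155 + 1/4 = (1 + 1/2)*155 + 1/4 = (3/2)*155 + 1/4 = 465/2 + 1/4 = 931/4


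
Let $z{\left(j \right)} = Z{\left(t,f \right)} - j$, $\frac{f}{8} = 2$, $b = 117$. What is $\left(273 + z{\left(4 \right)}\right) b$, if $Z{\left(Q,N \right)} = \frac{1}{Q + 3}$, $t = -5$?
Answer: $\frac{62829}{2} \approx 31415.0$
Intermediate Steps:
$f = 16$ ($f = 8 \cdot 2 = 16$)
$Z{\left(Q,N \right)} = \frac{1}{3 + Q}$
$z{\left(j \right)} = - \frac{1}{2} - j$ ($z{\left(j \right)} = \frac{1}{3 - 5} - j = \frac{1}{-2} - j = - \frac{1}{2} - j$)
$\left(273 + z{\left(4 \right)}\right) b = \left(273 - \frac{9}{2}\right) 117 = \frac{537}{2} \cdot 117 = \frac{62829}{2}$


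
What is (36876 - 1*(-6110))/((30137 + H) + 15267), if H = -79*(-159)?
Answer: 42986/57965 ≈ 0.74159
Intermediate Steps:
H = 12561
(36876 - 1*(-6110))/((30137 + H) + 15267) = (36876 - 1*(-6110))/((30137 + 12561) + 15267) = (36876 + 6110)/(42698 + 15267) = 42986/57965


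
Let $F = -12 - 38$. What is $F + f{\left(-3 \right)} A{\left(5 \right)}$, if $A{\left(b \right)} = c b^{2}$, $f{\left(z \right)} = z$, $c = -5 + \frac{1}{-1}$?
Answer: $400$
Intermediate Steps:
$F = -50$ ($F = -12 - 38 = -50$)
$c = -6$ ($c = -5 - 1 = -6$)
$A{\left(b \right)} = - 6 b^{2}$
$F + f{\left(-3 \right)} A{\left(5 \right)} = -50 - 3 \left(- 6 \cdot 5^{2}\right) = -50 - 3 \left(\left(-6\right) 25\right) = -50 - -450 = -50 + 450 = 400$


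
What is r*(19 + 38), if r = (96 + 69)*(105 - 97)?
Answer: 75240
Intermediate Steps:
r = 1320 (r = 165*8 = 1320)
r*(19 + 38) = 1320*(19 + 38) = 1320*57 = 75240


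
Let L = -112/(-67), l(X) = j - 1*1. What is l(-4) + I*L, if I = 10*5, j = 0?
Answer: 5533/67 ≈ 82.582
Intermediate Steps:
I = 50
l(X) = -1 (l(X) = 0 - 1*1 = 0 - 1 = -1)
L = 112/67 (L = -112*(-1/67) = 112/67 ≈ 1.6716)
l(-4) + I*L = -1 + 50*(112/67) = -1 + 5600/67 = 5533/67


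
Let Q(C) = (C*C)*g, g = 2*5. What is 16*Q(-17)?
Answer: 46240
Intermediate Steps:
g = 10
Q(C) = 10*C² (Q(C) = (C*C)*10 = C²*10 = 10*C²)
16*Q(-17) = 16*(10*(-17)²) = 16*(10*289) = 16*2890 = 46240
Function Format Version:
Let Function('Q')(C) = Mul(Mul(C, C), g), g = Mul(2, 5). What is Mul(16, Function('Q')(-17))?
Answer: 46240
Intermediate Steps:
g = 10
Function('Q')(C) = Mul(10, Pow(C, 2)) (Function('Q')(C) = Mul(Mul(C, C), 10) = Mul(Pow(C, 2), 10) = Mul(10, Pow(C, 2)))
Mul(16, Function('Q')(-17)) = Mul(16, Mul(10, Pow(-17, 2))) = Mul(16, Mul(10, 289)) = Mul(16, 2890) = 46240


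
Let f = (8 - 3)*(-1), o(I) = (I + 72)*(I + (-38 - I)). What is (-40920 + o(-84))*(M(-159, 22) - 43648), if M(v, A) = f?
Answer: 1766374992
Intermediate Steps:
o(I) = -2736 - 38*I (o(I) = (72 + I)*(-38) = -2736 - 38*I)
f = -5 (f = 5*(-1) = -5)
M(v, A) = -5
(-40920 + o(-84))*(M(-159, 22) - 43648) = (-40920 + (-2736 - 38*(-84)))*(-5 - 43648) = (-40920 + (-2736 + 3192))*(-43653) = (-40920 + 456)*(-43653) = -40464*(-43653) = 1766374992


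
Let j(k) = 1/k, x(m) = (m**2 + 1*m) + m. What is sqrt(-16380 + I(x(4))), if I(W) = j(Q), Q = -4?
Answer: I*sqrt(65521)/2 ≈ 127.99*I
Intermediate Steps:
x(m) = m**2 + 2*m (x(m) = (m**2 + m) + m = (m + m**2) + m = m**2 + 2*m)
I(W) = -1/4 (I(W) = 1/(-4) = -1/4)
sqrt(-16380 + I(x(4))) = sqrt(-16380 - 1/4) = sqrt(-65521/4) = I*sqrt(65521)/2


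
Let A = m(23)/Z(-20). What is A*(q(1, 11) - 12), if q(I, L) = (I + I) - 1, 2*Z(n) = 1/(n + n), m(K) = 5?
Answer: 4400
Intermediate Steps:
Z(n) = 1/(4*n) (Z(n) = 1/(2*(n + n)) = 1/(2*((2*n))) = (1/(2*n))/2 = 1/(4*n))
q(I, L) = -1 + 2*I (q(I, L) = 2*I - 1 = -1 + 2*I)
A = -400 (A = 5/(((¼)/(-20))) = 5/(((¼)*(-1/20))) = 5/(-1/80) = 5*(-80) = -400)
A*(q(1, 11) - 12) = -400*((-1 + 2*1) - 12) = -400*((-1 + 2) - 12) = -400*(1 - 12) = -400*(-11) = 4400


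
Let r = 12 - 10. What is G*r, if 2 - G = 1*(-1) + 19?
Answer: -32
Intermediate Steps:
G = -16 (G = 2 - (1*(-1) + 19) = 2 - (-1 + 19) = 2 - 1*18 = 2 - 18 = -16)
r = 2
G*r = -16*2 = -32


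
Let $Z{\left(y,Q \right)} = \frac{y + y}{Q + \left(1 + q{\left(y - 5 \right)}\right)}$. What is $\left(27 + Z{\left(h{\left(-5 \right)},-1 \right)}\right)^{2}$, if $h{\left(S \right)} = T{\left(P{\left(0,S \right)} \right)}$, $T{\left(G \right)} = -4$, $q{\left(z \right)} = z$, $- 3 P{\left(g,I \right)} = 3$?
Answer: $\frac{63001}{81} \approx 777.79$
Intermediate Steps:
$P{\left(g,I \right)} = -1$ ($P{\left(g,I \right)} = \left(- \frac{1}{3}\right) 3 = -1$)
$h{\left(S \right)} = -4$
$Z{\left(y,Q \right)} = \frac{2 y}{-4 + Q + y}$ ($Z{\left(y,Q \right)} = \frac{y + y}{Q + \left(1 + \left(y - 5\right)\right)} = \frac{2 y}{Q + \left(1 + \left(y - 5\right)\right)} = \frac{2 y}{Q + \left(1 + \left(-5 + y\right)\right)} = \frac{2 y}{Q + \left(-4 + y\right)} = \frac{2 y}{-4 + Q + y}$)
$\left(27 + Z{\left(h{\left(-5 \right)},-1 \right)}\right)^{2} = \left(27 + 2 \left(-4\right) \frac{1}{-4 - 1 - 4}\right)^{2} = \left(27 + 2 \left(-4\right) \frac{1}{-9}\right)^{2} = \left(27 + 2 \left(-4\right) \left(- \frac{1}{9}\right)\right)^{2} = \left(27 + \frac{8}{9}\right)^{2} = \left(\frac{251}{9}\right)^{2} = \frac{63001}{81}$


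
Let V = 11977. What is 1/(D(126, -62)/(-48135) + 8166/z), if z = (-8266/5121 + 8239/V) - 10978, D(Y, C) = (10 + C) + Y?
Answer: -4630475905719645/3451213746812708 ≈ -1.3417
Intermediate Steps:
D(Y, C) = 10 + C + Y
z = -96197692027/8762031 (z = (-8266/5121 + 8239/11977) - 10978 = (-8266*1/5121 + 8239*(1/11977)) - 10978 = (-8266/5121 + 1177/1711) - 10978 = -8115709/8762031 - 10978 = -96197692027/8762031 ≈ -10979.)
1/(D(126, -62)/(-48135) + 8166/z) = 1/((10 - 62 + 126)/(-48135) + 8166/(-96197692027/8762031)) = 1/(74*(-1/48135) + 8166*(-8762031/96197692027)) = 1/(-74/48135 - 71550745146/96197692027) = 1/(-3451213746812708/4630475905719645) = -4630475905719645/3451213746812708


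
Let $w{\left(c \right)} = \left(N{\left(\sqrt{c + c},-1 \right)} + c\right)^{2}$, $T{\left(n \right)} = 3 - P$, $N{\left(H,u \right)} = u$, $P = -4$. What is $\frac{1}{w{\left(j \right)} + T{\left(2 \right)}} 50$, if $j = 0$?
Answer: $\frac{25}{4} \approx 6.25$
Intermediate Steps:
$T{\left(n \right)} = 7$ ($T{\left(n \right)} = 3 - -4 = 3 + 4 = 7$)
$w{\left(c \right)} = \left(-1 + c\right)^{2}$
$\frac{1}{w{\left(j \right)} + T{\left(2 \right)}} 50 = \frac{1}{\left(-1 + 0\right)^{2} + 7} \cdot 50 = \frac{1}{\left(-1\right)^{2} + 7} \cdot 50 = \frac{1}{1 + 7} \cdot 50 = \frac{1}{8} \cdot 50 = \frac{25}{4}$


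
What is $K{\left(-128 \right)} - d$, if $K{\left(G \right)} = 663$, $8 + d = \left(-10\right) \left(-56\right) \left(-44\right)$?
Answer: $25311$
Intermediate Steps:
$d = -24648$ ($d = -8 + \left(-10\right) \left(-56\right) \left(-44\right) = -8 + 560 \left(-44\right) = -8 - 24640 = -24648$)
$K{\left(-128 \right)} - d = 663 - -24648 = 663 + 24648 = 25311$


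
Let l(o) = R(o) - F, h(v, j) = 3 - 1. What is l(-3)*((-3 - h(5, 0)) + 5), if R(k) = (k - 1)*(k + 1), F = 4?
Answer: 0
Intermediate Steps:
h(v, j) = 2
R(k) = (1 + k)*(-1 + k) (R(k) = (-1 + k)*(1 + k) = (1 + k)*(-1 + k))
l(o) = -5 + o**2 (l(o) = (-1 + o**2) - 1*4 = (-1 + o**2) - 4 = -5 + o**2)
l(-3)*((-3 - h(5, 0)) + 5) = (-5 + (-3)**2)*((-3 - 1*2) + 5) = (-5 + 9)*((-3 - 2) + 5) = 4*(-5 + 5) = 4*0 = 0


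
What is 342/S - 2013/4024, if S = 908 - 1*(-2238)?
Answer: -2478345/6329752 ≈ -0.39154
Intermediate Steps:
S = 3146 (S = 908 + 2238 = 3146)
342/S - 2013/4024 = 342/3146 - 2013/4024 = 342*(1/3146) - 2013*1/4024 = 171/1573 - 2013/4024 = -2478345/6329752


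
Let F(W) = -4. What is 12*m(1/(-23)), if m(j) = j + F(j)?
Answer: -1116/23 ≈ -48.522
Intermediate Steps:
m(j) = -4 + j (m(j) = j - 4 = -4 + j)
12*m(1/(-23)) = 12*(-4 + 1/(-23)) = 12*(-4 - 1/23) = 12*(-93/23) = -1116/23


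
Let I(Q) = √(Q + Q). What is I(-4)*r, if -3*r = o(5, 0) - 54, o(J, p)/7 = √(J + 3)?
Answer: I*(-56/3 + 36*√2) ≈ 32.245*I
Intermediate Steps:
o(J, p) = 7*√(3 + J) (o(J, p) = 7*√(J + 3) = 7*√(3 + J))
I(Q) = √2*√Q (I(Q) = √(2*Q) = √2*√Q)
r = 18 - 14*√2/3 (r = -(7*√(3 + 5) - 54)/3 = -(7*√8 - 54)/3 = -(7*(2*√2) - 54)/3 = -(14*√2 - 54)/3 = -(-54 + 14*√2)/3 = 18 - 14*√2/3 ≈ 11.400)
I(-4)*r = (√2*√(-4))*(18 - 14*√2/3) = (√2*(2*I))*(18 - 14*√2/3) = (2*I*√2)*(18 - 14*√2/3) = 2*I*√2*(18 - 14*√2/3)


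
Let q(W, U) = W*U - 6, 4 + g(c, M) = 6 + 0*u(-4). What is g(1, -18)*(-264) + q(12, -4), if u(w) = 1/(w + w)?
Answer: -582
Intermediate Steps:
u(w) = 1/(2*w)
g(c, M) = 2 (g(c, M) = -4 + (6 + 0*((½)/(-4))) = -4 + (6 + 0*((½)*(-¼))) = -4 + (6 + 0*(-⅛)) = -4 + (6 + 0) = -4 + 6 = 2)
q(W, U) = -6 + U*W (q(W, U) = U*W - 6 = -6 + U*W)
g(1, -18)*(-264) + q(12, -4) = 2*(-264) + (-6 - 4*12) = -528 + (-6 - 48) = -528 - 54 = -582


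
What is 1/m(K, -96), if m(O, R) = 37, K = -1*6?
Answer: 1/37 ≈ 0.027027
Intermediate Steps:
K = -6
1/m(K, -96) = 1/37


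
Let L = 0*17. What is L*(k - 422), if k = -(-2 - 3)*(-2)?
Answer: 0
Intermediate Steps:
L = 0
k = -10 (k = -1*(-5)*(-2) = 5*(-2) = -10)
L*(k - 422) = 0*(-10 - 422) = 0*(-432) = 0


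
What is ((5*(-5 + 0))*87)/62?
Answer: -2175/62 ≈ -35.081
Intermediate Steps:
((5*(-5 + 0))*87)/62 = ((5*(-5))*87)*(1/62) = -25*87*(1/62) = -2175*1/62 = -2175/62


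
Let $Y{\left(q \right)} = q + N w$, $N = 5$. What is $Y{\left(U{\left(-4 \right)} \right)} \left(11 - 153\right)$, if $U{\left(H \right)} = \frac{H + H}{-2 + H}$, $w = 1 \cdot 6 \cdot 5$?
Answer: $- \frac{64468}{3} \approx -21489.0$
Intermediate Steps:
$w = 30$ ($w = 6 \cdot 5 = 30$)
$U{\left(H \right)} = \frac{2 H}{-2 + H}$
$Y{\left(q \right)} = 150 + q$ ($Y{\left(q \right)} = q + 5 \cdot 30 = q + 150 = 150 + q$)
$Y{\left(U{\left(-4 \right)} \right)} \left(11 - 153\right) = \left(150 + 2 \left(-4\right) \frac{1}{-2 - 4}\right) \left(11 - 153\right) = \left(150 + 2 \left(-4\right) \frac{1}{-6}\right) \left(-142\right) = \left(150 + 2 \left(-4\right) \left(- \frac{1}{6}\right)\right) \left(-142\right) = \left(150 + \frac{4}{3}\right) \left(-142\right) = \frac{454}{3} \left(-142\right) = - \frac{64468}{3}$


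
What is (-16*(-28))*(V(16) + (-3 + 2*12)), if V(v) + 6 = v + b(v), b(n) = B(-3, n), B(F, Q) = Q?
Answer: 21056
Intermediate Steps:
b(n) = n
V(v) = -6 + 2*v (V(v) = -6 + (v + v) = -6 + 2*v)
(-16*(-28))*(V(16) + (-3 + 2*12)) = (-16*(-28))*((-6 + 2*16) + (-3 + 2*12)) = 448*((-6 + 32) + (-3 + 24)) = 448*(26 + 21) = 448*47 = 21056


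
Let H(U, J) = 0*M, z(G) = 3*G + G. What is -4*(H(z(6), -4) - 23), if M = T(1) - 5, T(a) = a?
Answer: 92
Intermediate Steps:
M = -4 (M = 1 - 5 = -4)
z(G) = 4*G
H(U, J) = 0 (H(U, J) = 0*(-4) = 0)
-4*(H(z(6), -4) - 23) = -4*(0 - 23) = -4*(-23) = 92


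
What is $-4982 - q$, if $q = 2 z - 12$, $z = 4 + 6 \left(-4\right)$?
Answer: $-4930$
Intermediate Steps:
$z = -20$ ($z = 4 - 24 = -20$)
$q = -52$ ($q = 2 \left(-20\right) - 12 = -40 - 12 = -52$)
$-4982 - q = -4982 - -52 = -4982 + 52 = -4930$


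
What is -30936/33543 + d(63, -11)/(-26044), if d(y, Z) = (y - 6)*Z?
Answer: -261555241/291197964 ≈ -0.89820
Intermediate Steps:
d(y, Z) = Z*(-6 + y) (d(y, Z) = (-6 + y)*Z = Z*(-6 + y))
-30936/33543 + d(63, -11)/(-26044) = -30936/33543 - 11*(-6 + 63)/(-26044) = -30936*1/33543 - 11*57*(-1/26044) = -10312/11181 - 627*(-1/26044) = -10312/11181 + 627/26044 = -261555241/291197964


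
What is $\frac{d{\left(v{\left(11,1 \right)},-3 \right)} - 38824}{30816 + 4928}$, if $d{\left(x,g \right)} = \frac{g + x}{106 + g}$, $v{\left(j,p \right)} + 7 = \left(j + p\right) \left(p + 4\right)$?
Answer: $- \frac{1999411}{1840816} \approx -1.0862$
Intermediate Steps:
$v{\left(j,p \right)} = -7 + \left(4 + p\right) \left(j + p\right)$ ($v{\left(j,p \right)} = -7 + \left(j + p\right) \left(p + 4\right) = -7 + \left(j + p\right) \left(4 + p\right) = -7 + \left(4 + p\right) \left(j + p\right)$)
$d{\left(x,g \right)} = \frac{g + x}{106 + g}$
$\frac{d{\left(v{\left(11,1 \right)},-3 \right)} - 38824}{30816 + 4928} = \frac{\frac{-3 + \left(-7 + 1^{2} + 4 \cdot 11 + 4 \cdot 1 + 11 \cdot 1\right)}{106 - 3} - 38824}{30816 + 4928} = \frac{\frac{-3 + \left(-7 + 1 + 44 + 4 + 11\right)}{103} - 38824}{35744} = \left(\frac{-3 + 53}{103} - 38824\right) \frac{1}{35744} = \left(\frac{1}{103} \cdot 50 - 38824\right) \frac{1}{35744} = \left(\frac{50}{103} - 38824\right) \frac{1}{35744} = \left(- \frac{3998822}{103}\right) \frac{1}{35744} = - \frac{1999411}{1840816}$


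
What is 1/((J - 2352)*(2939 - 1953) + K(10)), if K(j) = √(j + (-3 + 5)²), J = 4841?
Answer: 1227077/3011435927851 - √14/6022871855702 ≈ 4.0747e-7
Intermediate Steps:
K(j) = √(4 + j) (K(j) = √(j + 2²) = √(j + 4) = √(4 + j))
1/((J - 2352)*(2939 - 1953) + K(10)) = 1/((4841 - 2352)*(2939 - 1953) + √(4 + 10)) = 1/(2489*986 + √14) = 1/(2454154 + √14)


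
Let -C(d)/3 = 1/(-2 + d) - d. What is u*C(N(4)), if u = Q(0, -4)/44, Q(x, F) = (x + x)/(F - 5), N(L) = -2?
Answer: 0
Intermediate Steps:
Q(x, F) = 2*x/(-5 + F) (Q(x, F) = (2*x)/(-5 + F) = 2*x/(-5 + F))
u = 0 (u = (2*0/(-5 - 4))/44 = (2*0/(-9))*(1/44) = (2*0*(-1/9))*(1/44) = 0*(1/44) = 0)
C(d) = -3/(-2 + d) + 3*d (C(d) = -3*(1/(-2 + d) - d) = -3/(-2 + d) + 3*d)
u*C(N(4)) = 0*(3*(-1 + (-2)**2 - 2*(-2))/(-2 - 2)) = 0*(3*(-1 + 4 + 4)/(-4)) = 0*(3*(-1/4)*7) = 0*(-21/4) = 0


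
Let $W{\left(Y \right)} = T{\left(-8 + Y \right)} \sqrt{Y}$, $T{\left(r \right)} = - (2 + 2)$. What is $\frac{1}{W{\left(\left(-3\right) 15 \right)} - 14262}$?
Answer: $\frac{i}{6 \left(- 2377 i + 2 \sqrt{5}\right)} \approx -7.0116 \cdot 10^{-5} + 1.3192 \cdot 10^{-7} i$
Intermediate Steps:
$T{\left(r \right)} = -4$ ($T{\left(r \right)} = \left(-1\right) 4 = -4$)
$W{\left(Y \right)} = - 4 \sqrt{Y}$
$\frac{1}{W{\left(\left(-3\right) 15 \right)} - 14262} = \frac{1}{- 4 \sqrt{\left(-3\right) 15} - 14262} = \frac{1}{- 4 \sqrt{-45} - 14262} = \frac{1}{- 4 \cdot 3 i \sqrt{5} - 14262} = \frac{1}{- 12 i \sqrt{5} - 14262} = \frac{1}{-14262 - 12 i \sqrt{5}}$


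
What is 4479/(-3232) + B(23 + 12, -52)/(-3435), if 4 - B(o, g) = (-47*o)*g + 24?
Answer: 17409637/740128 ≈ 23.522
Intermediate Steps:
B(o, g) = -20 + 47*g*o (B(o, g) = 4 - ((-47*o)*g + 24) = 4 - (-47*g*o + 24) = 4 - (24 - 47*g*o) = 4 + (-24 + 47*g*o) = -20 + 47*g*o)
4479/(-3232) + B(23 + 12, -52)/(-3435) = 4479/(-3232) + (-20 + 47*(-52)*(23 + 12))/(-3435) = 4479*(-1/3232) + (-20 + 47*(-52)*35)*(-1/3435) = -4479/3232 + (-20 - 85540)*(-1/3435) = -4479/3232 - 85560*(-1/3435) = -4479/3232 + 5704/229 = 17409637/740128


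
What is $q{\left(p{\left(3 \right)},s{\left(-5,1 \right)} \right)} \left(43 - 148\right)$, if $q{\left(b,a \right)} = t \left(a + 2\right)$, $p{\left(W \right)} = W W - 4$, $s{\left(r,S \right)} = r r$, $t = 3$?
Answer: $-8505$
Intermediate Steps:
$s{\left(r,S \right)} = r^{2}$
$p{\left(W \right)} = -4 + W^{2}$ ($p{\left(W \right)} = W^{2} - 4 = -4 + W^{2}$)
$q{\left(b,a \right)} = 6 + 3 a$ ($q{\left(b,a \right)} = 3 \left(a + 2\right) = 3 \left(2 + a\right) = 6 + 3 a$)
$q{\left(p{\left(3 \right)},s{\left(-5,1 \right)} \right)} \left(43 - 148\right) = \left(6 + 3 \left(-5\right)^{2}\right) \left(43 - 148\right) = \left(6 + 3 \cdot 25\right) \left(-105\right) = \left(6 + 75\right) \left(-105\right) = 81 \left(-105\right) = -8505$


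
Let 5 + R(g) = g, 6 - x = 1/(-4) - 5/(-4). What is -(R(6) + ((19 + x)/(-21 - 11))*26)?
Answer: 37/2 ≈ 18.500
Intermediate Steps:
x = 5 (x = 6 - (1/(-4) - 5/(-4)) = 6 - (1*(-1/4) - 5*(-1/4)) = 6 - (-1/4 + 5/4) = 6 - 1*1 = 6 - 1 = 5)
R(g) = -5 + g
-(R(6) + ((19 + x)/(-21 - 11))*26) = -((-5 + 6) + ((19 + 5)/(-21 - 11))*26) = -(1 + (24/(-32))*26) = -(1 + (24*(-1/32))*26) = -(1 - 3/4*26) = -(1 - 39/2) = -1*(-37/2) = 37/2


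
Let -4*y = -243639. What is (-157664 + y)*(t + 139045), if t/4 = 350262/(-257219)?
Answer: -13841126911760719/1028876 ≈ -1.3453e+10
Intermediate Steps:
t = -1401048/257219 (t = 4*(350262/(-257219)) = 4*(350262*(-1/257219)) = 4*(-350262/257219) = -1401048/257219 ≈ -5.4469)
y = 243639/4 (y = -¼*(-243639) = 243639/4 ≈ 60910.)
(-157664 + y)*(t + 139045) = (-157664 + 243639/4)*(-1401048/257219 + 139045) = -387017/4*35763614807/257219 = -13841126911760719/1028876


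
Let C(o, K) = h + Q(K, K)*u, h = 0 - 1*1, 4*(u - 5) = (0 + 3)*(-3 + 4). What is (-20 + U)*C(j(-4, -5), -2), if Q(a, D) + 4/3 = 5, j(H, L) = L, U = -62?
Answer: -9881/6 ≈ -1646.8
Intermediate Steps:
Q(a, D) = 11/3 (Q(a, D) = -4/3 + 5 = 11/3)
u = 23/4 (u = 5 + ((0 + 3)*(-3 + 4))/4 = 5 + (3*1)/4 = 5 + (¼)*3 = 5 + ¾ = 23/4 ≈ 5.7500)
h = -1 (h = 0 - 1 = -1)
C(o, K) = 241/12 (C(o, K) = -1 + (11/3)*(23/4) = -1 + 253/12 = 241/12)
(-20 + U)*C(j(-4, -5), -2) = (-20 - 62)*(241/12) = -82*241/12 = -9881/6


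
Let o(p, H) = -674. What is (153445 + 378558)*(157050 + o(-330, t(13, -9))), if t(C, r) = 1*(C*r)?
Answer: 83192501128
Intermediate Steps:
t(C, r) = C*r
(153445 + 378558)*(157050 + o(-330, t(13, -9))) = (153445 + 378558)*(157050 - 674) = 532003*156376 = 83192501128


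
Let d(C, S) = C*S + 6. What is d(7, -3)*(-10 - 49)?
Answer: 885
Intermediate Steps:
d(C, S) = 6 + C*S
d(7, -3)*(-10 - 49) = (6 + 7*(-3))*(-10 - 49) = (6 - 21)*(-59) = -15*(-59) = 885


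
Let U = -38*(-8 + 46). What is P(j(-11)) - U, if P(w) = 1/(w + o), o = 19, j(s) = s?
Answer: 11553/8 ≈ 1444.1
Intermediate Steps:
P(w) = 1/(19 + w) (P(w) = 1/(w + 19) = 1/(19 + w))
U = -1444 (U = -38*38 = -1444)
P(j(-11)) - U = 1/(19 - 11) - 1*(-1444) = 1/8 + 1444 = ⅛ + 1444 = 11553/8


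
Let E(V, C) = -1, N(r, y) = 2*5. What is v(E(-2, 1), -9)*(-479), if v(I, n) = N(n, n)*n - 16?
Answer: 50774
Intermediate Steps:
N(r, y) = 10
v(I, n) = -16 + 10*n (v(I, n) = 10*n - 16 = -16 + 10*n)
v(E(-2, 1), -9)*(-479) = (-16 + 10*(-9))*(-479) = (-16 - 90)*(-479) = -106*(-479) = 50774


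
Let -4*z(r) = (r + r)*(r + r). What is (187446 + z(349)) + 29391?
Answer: 95036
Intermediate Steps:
z(r) = -r² (z(r) = -(r + r)*(r + r)/4 = -2*r*2*r/4 = -r²)
(187446 + z(349)) + 29391 = (187446 - 1*349²) + 29391 = (187446 - 1*121801) + 29391 = (187446 - 121801) + 29391 = 65645 + 29391 = 95036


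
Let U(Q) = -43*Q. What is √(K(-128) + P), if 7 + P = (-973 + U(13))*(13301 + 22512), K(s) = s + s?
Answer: I*√54865779 ≈ 7407.1*I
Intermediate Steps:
K(s) = 2*s
P = -54865523 (P = -7 + (-973 - 43*13)*(13301 + 22512) = -7 + (-973 - 559)*35813 = -7 - 1532*35813 = -7 - 54865516 = -54865523)
√(K(-128) + P) = √(2*(-128) - 54865523) = √(-256 - 54865523) = √(-54865779) = I*√54865779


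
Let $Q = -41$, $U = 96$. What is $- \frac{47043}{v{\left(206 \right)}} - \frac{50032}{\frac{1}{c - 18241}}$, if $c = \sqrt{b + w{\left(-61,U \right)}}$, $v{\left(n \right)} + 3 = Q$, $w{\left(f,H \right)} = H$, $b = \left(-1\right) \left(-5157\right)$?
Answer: $\frac{40155930371}{44} - 50032 \sqrt{5253} \approx 9.0901 \cdot 10^{8}$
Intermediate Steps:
$b = 5157$
$v{\left(n \right)} = -44$ ($v{\left(n \right)} = -3 - 41 = -44$)
$c = \sqrt{5253}$ ($c = \sqrt{5157 + 96} = \sqrt{5253} \approx 72.478$)
$- \frac{47043}{v{\left(206 \right)}} - \frac{50032}{\frac{1}{c - 18241}} = - \frac{47043}{-44} - \frac{50032}{\frac{1}{\sqrt{5253} - 18241}} = \left(-47043\right) \left(- \frac{1}{44}\right) - \frac{50032}{\frac{1}{-18241 + \sqrt{5253}}} = \frac{47043}{44} - 50032 \left(-18241 + \sqrt{5253}\right) = \frac{47043}{44} + \left(912633712 - 50032 \sqrt{5253}\right) = \frac{40155930371}{44} - 50032 \sqrt{5253}$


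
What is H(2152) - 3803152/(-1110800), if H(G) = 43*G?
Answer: 6424549497/69425 ≈ 92539.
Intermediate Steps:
H(2152) - 3803152/(-1110800) = 43*2152 - 3803152/(-1110800) = 92536 - 3803152*(-1)/1110800 = 92536 - 1*(-237697/69425) = 92536 + 237697/69425 = 6424549497/69425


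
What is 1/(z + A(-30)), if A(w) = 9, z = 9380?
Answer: 1/9389 ≈ 0.00010651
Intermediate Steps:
1/(z + A(-30)) = 1/(9380 + 9) = 1/9389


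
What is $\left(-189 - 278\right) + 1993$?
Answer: $1526$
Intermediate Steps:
$\left(-189 - 278\right) + 1993 = -467 + 1993 = 1526$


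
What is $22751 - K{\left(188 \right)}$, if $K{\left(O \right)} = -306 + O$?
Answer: $22869$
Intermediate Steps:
$22751 - K{\left(188 \right)} = 22751 - \left(-306 + 188\right) = 22751 - -118 = 22751 + 118 = 22869$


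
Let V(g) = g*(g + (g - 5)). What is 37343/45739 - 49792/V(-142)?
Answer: -372477127/938518541 ≈ -0.39688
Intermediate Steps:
V(g) = g*(-5 + 2*g) (V(g) = g*(g + (-5 + g)) = g*(-5 + 2*g))
37343/45739 - 49792/V(-142) = 37343/45739 - 49792*(-1/(142*(-5 + 2*(-142)))) = 37343*(1/45739) - 49792*(-1/(142*(-5 - 284))) = 37343/45739 - 49792/((-142*(-289))) = 37343/45739 - 49792/41038 = 37343/45739 - 49792*1/41038 = 37343/45739 - 24896/20519 = -372477127/938518541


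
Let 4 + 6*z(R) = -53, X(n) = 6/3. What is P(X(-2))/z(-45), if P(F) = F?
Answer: -4/19 ≈ -0.21053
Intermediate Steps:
X(n) = 2 (X(n) = 6*(1/3) = 2)
z(R) = -19/2 (z(R) = -2/3 + (1/6)*(-53) = -2/3 - 53/6 = -19/2)
P(X(-2))/z(-45) = 2/(-19/2) = 2*(-2/19) = -4/19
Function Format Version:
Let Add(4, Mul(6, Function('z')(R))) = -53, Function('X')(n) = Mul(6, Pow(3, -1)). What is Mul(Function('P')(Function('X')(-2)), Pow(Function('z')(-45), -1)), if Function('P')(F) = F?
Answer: Rational(-4, 19) ≈ -0.21053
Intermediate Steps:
Function('X')(n) = 2 (Function('X')(n) = Mul(6, Rational(1, 3)) = 2)
Function('z')(R) = Rational(-19, 2) (Function('z')(R) = Add(Rational(-2, 3), Mul(Rational(1, 6), -53)) = Add(Rational(-2, 3), Rational(-53, 6)) = Rational(-19, 2))
Mul(Function('P')(Function('X')(-2)), Pow(Function('z')(-45), -1)) = Mul(2, Pow(Rational(-19, 2), -1)) = Mul(2, Rational(-2, 19)) = Rational(-4, 19)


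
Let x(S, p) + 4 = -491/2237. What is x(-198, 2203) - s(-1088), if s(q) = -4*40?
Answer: 348481/2237 ≈ 155.78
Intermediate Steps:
s(q) = -160
x(S, p) = -9439/2237 (x(S, p) = -4 - 491/2237 = -9439/2237)
x(-198, 2203) - s(-1088) = -9439/2237 - 1*(-160) = -9439/2237 + 160 = 348481/2237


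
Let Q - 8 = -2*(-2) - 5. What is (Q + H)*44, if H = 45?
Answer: 2288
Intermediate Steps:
Q = 7 (Q = 8 + (-2*(-2) - 5) = 8 + (4 - 5) = 8 - 1 = 7)
(Q + H)*44 = (7 + 45)*44 = 52*44 = 2288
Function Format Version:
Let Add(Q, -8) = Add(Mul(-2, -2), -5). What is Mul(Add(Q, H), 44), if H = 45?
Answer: 2288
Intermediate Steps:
Q = 7 (Q = Add(8, Add(Mul(-2, -2), -5)) = Add(8, Add(4, -5)) = Add(8, -1) = 7)
Mul(Add(Q, H), 44) = Mul(Add(7, 45), 44) = Mul(52, 44) = 2288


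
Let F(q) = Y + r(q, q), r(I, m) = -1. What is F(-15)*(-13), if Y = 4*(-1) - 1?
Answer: 78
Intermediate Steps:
Y = -5 (Y = -4 - 1 = -5)
F(q) = -6 (F(q) = -5 - 1 = -6)
F(-15)*(-13) = -6*(-13) = 78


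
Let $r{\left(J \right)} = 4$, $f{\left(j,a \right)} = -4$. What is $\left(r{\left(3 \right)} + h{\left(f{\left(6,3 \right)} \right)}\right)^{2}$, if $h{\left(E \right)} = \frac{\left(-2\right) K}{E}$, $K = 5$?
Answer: $\frac{169}{4} \approx 42.25$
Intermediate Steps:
$h{\left(E \right)} = - \frac{10}{E}$ ($h{\left(E \right)} = \frac{\left(-2\right) 5}{E} = - \frac{10}{E}$)
$\left(r{\left(3 \right)} + h{\left(f{\left(6,3 \right)} \right)}\right)^{2} = \left(4 - \frac{10}{-4}\right)^{2} = \left(4 - - \frac{5}{2}\right)^{2} = \left(4 + \frac{5}{2}\right)^{2} = \left(\frac{13}{2}\right)^{2} = \frac{169}{4}$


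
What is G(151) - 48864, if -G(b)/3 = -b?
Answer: -48411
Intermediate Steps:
G(b) = 3*b (G(b) = -(-3)*b = 3*b)
G(151) - 48864 = 3*151 - 48864 = 453 - 48864 = -48411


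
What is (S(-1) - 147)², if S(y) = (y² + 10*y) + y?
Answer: 24649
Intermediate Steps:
S(y) = y² + 11*y
(S(-1) - 147)² = (-(11 - 1) - 147)² = (-1*10 - 147)² = (-10 - 147)² = (-157)² = 24649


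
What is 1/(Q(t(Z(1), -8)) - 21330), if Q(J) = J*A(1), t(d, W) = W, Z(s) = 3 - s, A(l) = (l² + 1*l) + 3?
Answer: -1/21370 ≈ -4.6795e-5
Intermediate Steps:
A(l) = 3 + l + l² (A(l) = (l² + l) + 3 = (l + l²) + 3 = 3 + l + l²)
Q(J) = 5*J (Q(J) = J*(3 + 1 + 1²) = J*(3 + 1 + 1) = J*5 = 5*J)
1/(Q(t(Z(1), -8)) - 21330) = 1/(5*(-8) - 21330) = 1/(-40 - 21330) = 1/(-21370) = -1/21370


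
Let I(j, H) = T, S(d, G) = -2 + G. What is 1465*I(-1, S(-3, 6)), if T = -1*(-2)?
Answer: 2930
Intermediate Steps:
T = 2
I(j, H) = 2
1465*I(-1, S(-3, 6)) = 1465*2 = 2930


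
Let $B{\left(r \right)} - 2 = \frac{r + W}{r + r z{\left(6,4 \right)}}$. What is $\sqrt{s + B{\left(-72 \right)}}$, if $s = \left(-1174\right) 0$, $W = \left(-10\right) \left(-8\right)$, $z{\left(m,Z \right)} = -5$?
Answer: $\frac{\sqrt{73}}{6} \approx 1.424$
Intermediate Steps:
$W = 80$
$s = 0$
$B{\left(r \right)} = 2 - \frac{80 + r}{4 r}$ ($B{\left(r \right)} = 2 + \frac{r + 80}{r + r \left(-5\right)} = 2 + \frac{80 + r}{r - 5 r} = 2 + \frac{80 + r}{\left(-4\right) r} = 2 + \left(80 + r\right) \left(- \frac{1}{4 r}\right) = 2 - \frac{80 + r}{4 r}$)
$\sqrt{s + B{\left(-72 \right)}} = \sqrt{0 + \left(\frac{7}{4} - \frac{20}{-72}\right)} = \sqrt{0 + \left(\frac{7}{4} - - \frac{5}{18}\right)} = \sqrt{0 + \left(\frac{7}{4} + \frac{5}{18}\right)} = \sqrt{0 + \frac{73}{36}} = \sqrt{\frac{73}{36}} = \frac{\sqrt{73}}{6}$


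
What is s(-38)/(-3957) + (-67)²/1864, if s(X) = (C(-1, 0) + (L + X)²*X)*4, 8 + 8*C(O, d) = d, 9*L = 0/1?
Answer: 142298687/2458616 ≈ 57.878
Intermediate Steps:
L = 0 (L = (0/1)/9 = (0*1)/9 = (⅑)*0 = 0)
C(O, d) = -1 + d/8
s(X) = -4 + 4*X³ (s(X) = ((-1 + (⅛)*0) + (0 + X)²*X)*4 = ((-1 + 0) + X²*X)*4 = (-1 + X³)*4 = -4 + 4*X³)
s(-38)/(-3957) + (-67)²/1864 = (-4 + 4*(-38)³)/(-3957) + (-67)²/1864 = (-4 + 4*(-54872))*(-1/3957) + 4489*(1/1864) = (-4 - 219488)*(-1/3957) + 4489/1864 = -219492*(-1/3957) + 4489/1864 = 73164/1319 + 4489/1864 = 142298687/2458616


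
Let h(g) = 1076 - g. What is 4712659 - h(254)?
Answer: 4711837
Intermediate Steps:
4712659 - h(254) = 4712659 - (1076 - 1*254) = 4712659 - (1076 - 254) = 4712659 - 1*822 = 4712659 - 822 = 4711837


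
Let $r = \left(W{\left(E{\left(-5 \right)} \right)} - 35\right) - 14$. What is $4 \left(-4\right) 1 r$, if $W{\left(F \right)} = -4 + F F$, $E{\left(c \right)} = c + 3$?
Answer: $784$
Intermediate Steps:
$E{\left(c \right)} = 3 + c$
$W{\left(F \right)} = -4 + F^{2}$
$r = -49$ ($r = \left(\left(-4 + \left(3 - 5\right)^{2}\right) - 35\right) - 14 = \left(\left(-4 + \left(-2\right)^{2}\right) - 35\right) - 14 = \left(\left(-4 + 4\right) - 35\right) - 14 = \left(0 - 35\right) - 14 = -35 - 14 = -49$)
$4 \left(-4\right) 1 r = 4 \left(-4\right) 1 \left(-49\right) = \left(-16\right) 1 \left(-49\right) = \left(-16\right) \left(-49\right) = 784$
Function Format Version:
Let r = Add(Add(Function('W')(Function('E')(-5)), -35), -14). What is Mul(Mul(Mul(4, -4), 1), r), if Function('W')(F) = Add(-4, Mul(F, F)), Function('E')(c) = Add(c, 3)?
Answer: 784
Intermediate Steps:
Function('E')(c) = Add(3, c)
Function('W')(F) = Add(-4, Pow(F, 2))
r = -49 (r = Add(Add(Add(-4, Pow(Add(3, -5), 2)), -35), -14) = Add(Add(Add(-4, Pow(-2, 2)), -35), -14) = Add(Add(Add(-4, 4), -35), -14) = Add(Add(0, -35), -14) = Add(-35, -14) = -49)
Mul(Mul(Mul(4, -4), 1), r) = Mul(Mul(Mul(4, -4), 1), -49) = Mul(Mul(-16, 1), -49) = Mul(-16, -49) = 784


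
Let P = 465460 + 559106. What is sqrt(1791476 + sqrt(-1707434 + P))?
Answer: sqrt(1791476 + 2*I*sqrt(170717)) ≈ 1338.5 + 0.309*I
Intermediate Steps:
P = 1024566
sqrt(1791476 + sqrt(-1707434 + P)) = sqrt(1791476 + sqrt(-1707434 + 1024566)) = sqrt(1791476 + sqrt(-682868)) = sqrt(1791476 + 2*I*sqrt(170717))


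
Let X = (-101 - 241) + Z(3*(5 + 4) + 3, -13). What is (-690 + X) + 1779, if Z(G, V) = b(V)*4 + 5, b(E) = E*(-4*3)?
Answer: 1376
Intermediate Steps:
b(E) = -12*E (b(E) = E*(-12) = -12*E)
Z(G, V) = 5 - 48*V (Z(G, V) = -12*V*4 + 5 = -48*V + 5 = 5 - 48*V)
X = 287 (X = (-101 - 241) + (5 - 48*(-13)) = -342 + (5 + 624) = -342 + 629 = 287)
(-690 + X) + 1779 = (-690 + 287) + 1779 = -403 + 1779 = 1376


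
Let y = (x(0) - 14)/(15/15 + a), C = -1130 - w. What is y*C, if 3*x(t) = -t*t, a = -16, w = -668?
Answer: -2156/5 ≈ -431.20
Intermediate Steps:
x(t) = -t²/3 (x(t) = (-t*t)/3 = (-t²)/3 = -t²/3)
C = -462 (C = -1130 - 1*(-668) = -1130 + 668 = -462)
y = 14/15 (y = (-⅓*0² - 14)/(15/15 - 16) = (-⅓*0 - 14)/(15*(1/15) - 16) = (0 - 14)/(1 - 16) = -14/(-15) = -14*(-1/15) = 14/15 ≈ 0.93333)
y*C = (14/15)*(-462) = -2156/5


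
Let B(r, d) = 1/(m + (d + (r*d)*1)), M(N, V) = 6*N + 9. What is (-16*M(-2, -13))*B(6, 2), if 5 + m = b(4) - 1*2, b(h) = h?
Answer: 48/11 ≈ 4.3636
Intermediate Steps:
M(N, V) = 9 + 6*N
m = -3 (m = -5 + (4 - 1*2) = -5 + (4 - 2) = -5 + 2 = -3)
B(r, d) = 1/(-3 + d + d*r) (B(r, d) = 1/(-3 + (d + (r*d)*1)) = 1/(-3 + (d + (d*r)*1)) = 1/(-3 + (d + d*r)) = 1/(-3 + d + d*r))
(-16*M(-2, -13))*B(6, 2) = (-16*(9 + 6*(-2)))/(-3 + 2 + 2*6) = (-16*(9 - 12))/(-3 + 2 + 12) = -16*(-3)/11 = 48*(1/11) = 48/11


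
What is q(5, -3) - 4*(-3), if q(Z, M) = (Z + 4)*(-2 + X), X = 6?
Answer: 48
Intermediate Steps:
q(Z, M) = 16 + 4*Z (q(Z, M) = (Z + 4)*(-2 + 6) = (4 + Z)*4 = 16 + 4*Z)
q(5, -3) - 4*(-3) = (16 + 4*5) - 4*(-3) = (16 + 20) + 12 = 36 + 12 = 48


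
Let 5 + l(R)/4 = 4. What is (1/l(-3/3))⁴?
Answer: 1/256 ≈ 0.0039063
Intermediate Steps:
l(R) = -4 (l(R) = -20 + 4*4 = -20 + 16 = -4)
(1/l(-3/3))⁴ = (1/(-4))⁴ = (-¼)⁴ = 1/256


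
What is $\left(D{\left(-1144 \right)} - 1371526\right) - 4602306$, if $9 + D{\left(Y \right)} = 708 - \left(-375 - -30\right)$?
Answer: $-5972788$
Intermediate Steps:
$D{\left(Y \right)} = 1044$ ($D{\left(Y \right)} = -9 + \left(708 - \left(-375 - -30\right)\right) = -9 + \left(708 - \left(-375 + 30\right)\right) = -9 + \left(708 - -345\right) = -9 + \left(708 + 345\right) = -9 + 1053 = 1044$)
$\left(D{\left(-1144 \right)} - 1371526\right) - 4602306 = \left(1044 - 1371526\right) - 4602306 = -1370482 - 4602306 = -5972788$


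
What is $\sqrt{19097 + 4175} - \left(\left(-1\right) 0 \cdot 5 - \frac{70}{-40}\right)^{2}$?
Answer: $- \frac{49}{16} + 2 \sqrt{5818} \approx 149.49$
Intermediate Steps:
$\sqrt{19097 + 4175} - \left(\left(-1\right) 0 \cdot 5 - \frac{70}{-40}\right)^{2} = \sqrt{23272} - \left(0 \cdot 5 - - \frac{7}{4}\right)^{2} = 2 \sqrt{5818} - \left(0 + \frac{7}{4}\right)^{2} = 2 \sqrt{5818} - \left(\frac{7}{4}\right)^{2} = 2 \sqrt{5818} - \frac{49}{16} = - \frac{49}{16} + 2 \sqrt{5818}$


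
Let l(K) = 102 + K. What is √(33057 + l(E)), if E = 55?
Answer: √33214 ≈ 182.25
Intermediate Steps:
√(33057 + l(E)) = √(33057 + (102 + 55)) = √(33057 + 157) = √33214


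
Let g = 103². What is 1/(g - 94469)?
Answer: -1/83860 ≈ -1.1925e-5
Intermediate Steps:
g = 10609
1/(g - 94469) = 1/(10609 - 94469) = 1/(-83860) = -1/83860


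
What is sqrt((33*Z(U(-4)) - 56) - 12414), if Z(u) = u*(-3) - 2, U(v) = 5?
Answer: I*sqrt(13031) ≈ 114.15*I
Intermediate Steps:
Z(u) = -2 - 3*u (Z(u) = -3*u - 2 = -2 - 3*u)
sqrt((33*Z(U(-4)) - 56) - 12414) = sqrt((33*(-2 - 3*5) - 56) - 12414) = sqrt((33*(-2 - 15) - 56) - 12414) = sqrt((33*(-17) - 56) - 12414) = sqrt((-561 - 56) - 12414) = sqrt(-617 - 12414) = sqrt(-13031) = I*sqrt(13031)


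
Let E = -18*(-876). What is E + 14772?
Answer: 30540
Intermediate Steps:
E = 15768
E + 14772 = 15768 + 14772 = 30540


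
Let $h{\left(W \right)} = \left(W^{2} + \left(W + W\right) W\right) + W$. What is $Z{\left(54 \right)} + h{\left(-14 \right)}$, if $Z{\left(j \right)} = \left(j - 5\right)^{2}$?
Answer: $2975$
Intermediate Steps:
$h{\left(W \right)} = W + 3 W^{2}$ ($h{\left(W \right)} = \left(W^{2} + 2 W W\right) + W = \left(W^{2} + 2 W^{2}\right) + W = 3 W^{2} + W = W + 3 W^{2}$)
$Z{\left(j \right)} = \left(-5 + j\right)^{2}$
$Z{\left(54 \right)} + h{\left(-14 \right)} = \left(-5 + 54\right)^{2} - 14 \left(1 + 3 \left(-14\right)\right) = 49^{2} - 14 \left(1 - 42\right) = 2401 - -574 = 2401 + 574 = 2975$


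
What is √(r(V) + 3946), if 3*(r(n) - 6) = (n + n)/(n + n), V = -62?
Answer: √35571/3 ≈ 62.868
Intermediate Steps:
r(n) = 19/3 (r(n) = 6 + ((n + n)/(n + n))/3 = 6 + ((2*n)/((2*n)))/3 = 6 + ((2*n)*(1/(2*n)))/3 = 6 + (⅓)*1 = 6 + ⅓ = 19/3)
√(r(V) + 3946) = √(19/3 + 3946) = √(11857/3) = √35571/3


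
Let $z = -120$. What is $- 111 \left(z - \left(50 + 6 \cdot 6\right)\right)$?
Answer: $22866$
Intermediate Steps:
$- 111 \left(z - \left(50 + 6 \cdot 6\right)\right) = - 111 \left(-120 - \left(50 + 6 \cdot 6\right)\right) = - 111 \left(-120 - 86\right) = \left(-111\right) \left(-206\right) = 22866$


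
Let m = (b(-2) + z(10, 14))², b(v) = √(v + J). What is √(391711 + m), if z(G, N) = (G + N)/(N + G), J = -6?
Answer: 2*√(97926 + I*√2) ≈ 625.86 + 0.0045192*I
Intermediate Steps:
z(G, N) = 1 (z(G, N) = (G + N)/(G + N) = 1)
b(v) = √(-6 + v) (b(v) = √(v - 6) = √(-6 + v))
m = (1 + 2*I*√2)² (m = (√(-6 - 2) + 1)² = (√(-8) + 1)² = (2*I*√2 + 1)² = (1 + 2*I*√2)² ≈ -7.0 + 5.6569*I)
√(391711 + m) = √(391711 + (-7 + 4*I*√2)) = √(391704 + 4*I*√2)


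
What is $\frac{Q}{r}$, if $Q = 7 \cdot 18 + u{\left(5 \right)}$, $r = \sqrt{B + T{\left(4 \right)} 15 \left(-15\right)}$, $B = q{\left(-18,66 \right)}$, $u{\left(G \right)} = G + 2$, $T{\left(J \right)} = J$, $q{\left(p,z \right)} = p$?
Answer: $- \frac{133 i \sqrt{102}}{306} \approx - 4.3897 i$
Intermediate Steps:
$u{\left(G \right)} = 2 + G$
$B = -18$
$r = 3 i \sqrt{102}$ ($r = \sqrt{-18 + 4 \cdot 15 \left(-15\right)} = \sqrt{-18 + 60 \left(-15\right)} = \sqrt{-18 - 900} = \sqrt{-918} = 3 i \sqrt{102} \approx 30.299 i$)
$Q = 133$ ($Q = 7 \cdot 18 + \left(2 + 5\right) = 126 + 7 = 133$)
$\frac{Q}{r} = \frac{133}{3 i \sqrt{102}} = 133 \left(- \frac{i \sqrt{102}}{306}\right) = - \frac{133 i \sqrt{102}}{306}$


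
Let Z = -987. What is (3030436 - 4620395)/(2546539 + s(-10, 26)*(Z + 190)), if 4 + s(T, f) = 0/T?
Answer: -1589959/2549727 ≈ -0.62358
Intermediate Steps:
s(T, f) = -4 (s(T, f) = -4 + 0/T = -4 + 0 = -4)
(3030436 - 4620395)/(2546539 + s(-10, 26)*(Z + 190)) = (3030436 - 4620395)/(2546539 - 4*(-987 + 190)) = -1589959/(2546539 - 4*(-797)) = -1589959/(2546539 + 3188) = -1589959/2549727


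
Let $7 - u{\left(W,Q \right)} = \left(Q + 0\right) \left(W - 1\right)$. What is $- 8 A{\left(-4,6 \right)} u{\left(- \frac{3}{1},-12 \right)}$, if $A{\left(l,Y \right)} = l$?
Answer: $-1312$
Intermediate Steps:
$u{\left(W,Q \right)} = 7 - Q \left(-1 + W\right)$ ($u{\left(W,Q \right)} = 7 - \left(Q + 0\right) \left(W - 1\right) = 7 - Q \left(-1 + W\right)$)
$- 8 A{\left(-4,6 \right)} u{\left(- \frac{3}{1},-12 \right)} = \left(-8\right) \left(-4\right) \left(7 - 12 - - 12 \left(- \frac{3}{1}\right)\right) = 32 \left(7 - 12 - - 12 \left(\left(-3\right) 1\right)\right) = 32 \left(7 - 12 - \left(-12\right) \left(-3\right)\right) = 32 \left(7 - 12 - 36\right) = 32 \left(-41\right) = -1312$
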